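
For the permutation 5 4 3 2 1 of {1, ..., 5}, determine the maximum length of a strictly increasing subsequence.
1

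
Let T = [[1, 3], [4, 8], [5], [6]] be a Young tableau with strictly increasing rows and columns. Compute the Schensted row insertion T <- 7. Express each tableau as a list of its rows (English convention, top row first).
7 is larger than every entry of row 1, so it is appended to row 1. The new tableau is [[1, 3, 7], [4, 8], [5], [6]].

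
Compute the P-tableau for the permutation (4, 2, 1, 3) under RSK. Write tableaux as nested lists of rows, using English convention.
Insert 4: appended to row 1. P = [[4]].
Insert 2: 2 bumps 4 from row 1; 4 starts row 2. P = [[2], [4]].
Insert 1: 1 bumps 2 from row 1; 2 bumps 4 from row 2; 4 starts row 3. P = [[1], [2], [4]].
Insert 3: appended to row 1. P = [[1, 3], [2], [4]].

So P = [[1, 3], [2], [4]].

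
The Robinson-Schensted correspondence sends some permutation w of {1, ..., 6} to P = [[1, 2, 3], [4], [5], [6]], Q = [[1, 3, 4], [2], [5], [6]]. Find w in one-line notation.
6 1 2 5 4 3

Reverse the RSK construction: for i from n down to 1, find the cell of Q containing i, remove the entry at that cell from P, and reverse-bump it up through P; the value ejected from row 1 is w(i).

Step i=6: Q has 6 at row 4, column 1; remove 6 from row 4 of P and reverse-bump: 6 enters row 3 and ejects 5; 5 enters row 2 and ejects 4; 4 enters row 1 and ejects 3. So w(6) = 3. P is now [[1, 2, 4], [5], [6]].
Step i=5: Q has 5 at row 3, column 1; remove 6 from row 3 of P and reverse-bump: 6 enters row 2 and ejects 5; 5 enters row 1 and ejects 4. So w(5) = 4. P is now [[1, 2, 5], [6]].
Step i=4: Q has 4 at row 1, column 3; remove that cell from P, ejecting 5. So w(4) = 5. P is now [[1, 2], [6]].
Step i=3: Q has 3 at row 1, column 2; remove that cell from P, ejecting 2. So w(3) = 2. P is now [[1], [6]].
Step i=2: Q has 2 at row 2, column 1; remove 6 from row 2 of P and reverse-bump: 6 enters row 1 and ejects 1. So w(2) = 1. P is now [[6]].
Step i=1: Q has 1 at row 1, column 1; remove that cell from P, ejecting 6. So w(1) = 6. P is now [].

So w = 6 1 2 5 4 3.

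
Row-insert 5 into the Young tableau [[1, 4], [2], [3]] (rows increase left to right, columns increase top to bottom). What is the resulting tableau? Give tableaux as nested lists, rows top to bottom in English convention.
[[1, 4, 5], [2], [3]]

5 is larger than every entry of row 1, so it is appended to row 1. The new tableau is [[1, 4, 5], [2], [3]].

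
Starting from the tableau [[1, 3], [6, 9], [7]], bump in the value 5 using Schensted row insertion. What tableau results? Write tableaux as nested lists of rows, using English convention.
5 is larger than every entry of row 1, so it is appended to row 1. The new tableau is [[1, 3, 5], [6, 9], [7]].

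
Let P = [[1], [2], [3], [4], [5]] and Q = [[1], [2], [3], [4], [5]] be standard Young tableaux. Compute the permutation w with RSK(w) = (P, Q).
5 4 3 2 1

Reverse the RSK construction: for i from n down to 1, find the cell of Q containing i, remove the entry at that cell from P, and reverse-bump it up through P; the value ejected from row 1 is w(i).

Step i=5: Q has 5 at row 5, column 1; remove 5 from row 5 of P and reverse-bump: 5 enters row 4 and ejects 4; 4 enters row 3 and ejects 3; 3 enters row 2 and ejects 2; 2 enters row 1 and ejects 1. So w(5) = 1. P is now [[2], [3], [4], [5]].
Step i=4: Q has 4 at row 4, column 1; remove 5 from row 4 of P and reverse-bump: 5 enters row 3 and ejects 4; 4 enters row 2 and ejects 3; 3 enters row 1 and ejects 2. So w(4) = 2. P is now [[3], [4], [5]].
Step i=3: Q has 3 at row 3, column 1; remove 5 from row 3 of P and reverse-bump: 5 enters row 2 and ejects 4; 4 enters row 1 and ejects 3. So w(3) = 3. P is now [[4], [5]].
Step i=2: Q has 2 at row 2, column 1; remove 5 from row 2 of P and reverse-bump: 5 enters row 1 and ejects 4. So w(2) = 4. P is now [[5]].
Step i=1: Q has 1 at row 1, column 1; remove that cell from P, ejecting 5. So w(1) = 5. P is now [].

So w = 5 4 3 2 1.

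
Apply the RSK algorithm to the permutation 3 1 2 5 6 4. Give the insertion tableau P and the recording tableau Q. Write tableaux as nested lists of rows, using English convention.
P = [[1, 2, 4, 6], [3, 5]], Q = [[1, 3, 4, 5], [2, 6]]

Insert each entry of the permutation into P by Schensted row insertion, recording in Q the position of each new cell.

Insert 3: appended to row 1. P = [[3]].
Insert 1: 1 bumps 3 from row 1; 3 starts row 2. P = [[1], [3]].
Insert 2: appended to row 1. P = [[1, 2], [3]].
Insert 5: appended to row 1. P = [[1, 2, 5], [3]].
Insert 6: appended to row 1. P = [[1, 2, 5, 6], [3]].
Insert 4: 4 bumps 5 from row 1; 5 appends to row 2. P = [[1, 2, 4, 6], [3, 5]].

So P = [[1, 2, 4, 6], [3, 5]], Q = [[1, 3, 4, 5], [2, 6]].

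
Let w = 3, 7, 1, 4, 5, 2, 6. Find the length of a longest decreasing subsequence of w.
3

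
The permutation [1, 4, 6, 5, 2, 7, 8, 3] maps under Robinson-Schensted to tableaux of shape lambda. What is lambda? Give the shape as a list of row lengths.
[5, 2, 1]

Row-insert each entry into an empty tableau.

After inserting 1: P = [[1]].
After inserting 4: P = [[1, 4]].
After inserting 6: P = [[1, 4, 6]].
After inserting 5: P = [[1, 4, 5], [6]].
After inserting 2: P = [[1, 2, 5], [4], [6]].
After inserting 7: P = [[1, 2, 5, 7], [4], [6]].
After inserting 8: P = [[1, 2, 5, 7, 8], [4], [6]].
After inserting 3: P = [[1, 2, 3, 7, 8], [4, 5], [6]].

The final insertion tableau P = [[1, 2, 3, 7, 8], [4, 5], [6]] has shape [5, 2, 1].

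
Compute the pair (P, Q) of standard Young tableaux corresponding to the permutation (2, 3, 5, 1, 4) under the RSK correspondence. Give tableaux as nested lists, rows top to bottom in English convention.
P = [[1, 3, 4], [2, 5]], Q = [[1, 2, 3], [4, 5]]

Insert each entry of the permutation into P by Schensted row insertion, recording in Q the position of each new cell.

Insert 2: appended to row 1. P = [[2]], Q = [[1]].
Insert 3: appended to row 1. P = [[2, 3]], Q = [[1, 2]].
Insert 5: appended to row 1. P = [[2, 3, 5]], Q = [[1, 2, 3]].
Insert 1: 1 bumps 2 from row 1; 2 starts row 2. P = [[1, 3, 5], [2]], Q = [[1, 2, 3], [4]].
Insert 4: 4 bumps 5 from row 1; 5 appends to row 2. P = [[1, 3, 4], [2, 5]], Q = [[1, 2, 3], [4, 5]].

So P = [[1, 3, 4], [2, 5]], Q = [[1, 2, 3], [4, 5]].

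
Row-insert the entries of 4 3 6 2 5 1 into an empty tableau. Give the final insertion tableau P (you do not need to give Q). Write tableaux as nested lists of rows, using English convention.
Insert 4: appended to row 1. P = [[4]].
Insert 3: 3 bumps 4 from row 1; 4 starts row 2. P = [[3], [4]].
Insert 6: appended to row 1. P = [[3, 6], [4]].
Insert 2: 2 bumps 3 from row 1; 3 bumps 4 from row 2; 4 starts row 3. P = [[2, 6], [3], [4]].
Insert 5: 5 bumps 6 from row 1; 6 appends to row 2. P = [[2, 5], [3, 6], [4]].
Insert 1: 1 bumps 2 from row 1; 2 bumps 3 from row 2; 3 bumps 4 from row 3; 4 starts row 4. P = [[1, 5], [2, 6], [3], [4]].

So P = [[1, 5], [2, 6], [3], [4]].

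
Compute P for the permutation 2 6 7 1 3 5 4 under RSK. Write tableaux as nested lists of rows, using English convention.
P = [[1, 3, 4], [2, 5, 7], [6]]

After inserting 2: P = [[2]].
After inserting 6: P = [[2, 6]].
After inserting 7: P = [[2, 6, 7]].
After inserting 1: P = [[1, 6, 7], [2]].
After inserting 3: P = [[1, 3, 7], [2, 6]].
After inserting 5: P = [[1, 3, 5], [2, 6, 7]].
After inserting 4: P = [[1, 3, 4], [2, 5, 7], [6]].

So P = [[1, 3, 4], [2, 5, 7], [6]].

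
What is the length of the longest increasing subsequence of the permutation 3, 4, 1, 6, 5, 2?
3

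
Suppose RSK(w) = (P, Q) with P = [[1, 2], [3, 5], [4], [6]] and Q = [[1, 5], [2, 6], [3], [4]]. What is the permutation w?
6 4 3 1 5 2

Reverse the RSK construction: for i from n down to 1, find the cell of Q containing i, remove the entry at that cell from P, and reverse-bump it up through P; the value ejected from row 1 is w(i).

Step i=6: Q has 6 at row 2, column 2; remove 5 from row 2 of P and reverse-bump: 5 enters row 1 and ejects 2. So w(6) = 2. P is now [[1, 5], [3], [4], [6]].
Step i=5: Q has 5 at row 1, column 2; remove that cell from P, ejecting 5. So w(5) = 5. P is now [[1], [3], [4], [6]].
Step i=4: Q has 4 at row 4, column 1; remove 6 from row 4 of P and reverse-bump: 6 enters row 3 and ejects 4; 4 enters row 2 and ejects 3; 3 enters row 1 and ejects 1. So w(4) = 1. P is now [[3], [4], [6]].
Step i=3: Q has 3 at row 3, column 1; remove 6 from row 3 of P and reverse-bump: 6 enters row 2 and ejects 4; 4 enters row 1 and ejects 3. So w(3) = 3. P is now [[4], [6]].
Step i=2: Q has 2 at row 2, column 1; remove 6 from row 2 of P and reverse-bump: 6 enters row 1 and ejects 4. So w(2) = 4. P is now [[6]].
Step i=1: Q has 1 at row 1, column 1; remove that cell from P, ejecting 6. So w(1) = 6. P is now [].

So w = 6 4 3 1 5 2.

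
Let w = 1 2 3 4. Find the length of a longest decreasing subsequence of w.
1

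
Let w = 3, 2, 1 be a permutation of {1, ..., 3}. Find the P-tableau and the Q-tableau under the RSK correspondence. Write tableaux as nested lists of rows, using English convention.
Insert each entry of the permutation into P by Schensted row insertion, recording in Q the position of each new cell.

Insert 3: appended to row 1. P = [[3]].
Insert 2: 2 bumps 3 from row 1; 3 starts row 2. P = [[2], [3]].
Insert 1: 1 bumps 2 from row 1; 2 bumps 3 from row 2; 3 starts row 3. P = [[1], [2], [3]].

So P = [[1], [2], [3]], Q = [[1], [2], [3]].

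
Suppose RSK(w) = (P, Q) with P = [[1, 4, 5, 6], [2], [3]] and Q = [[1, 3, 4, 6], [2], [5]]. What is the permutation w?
3 2 4 5 1 6

Reverse the RSK construction: for i from n down to 1, find the cell of Q containing i, remove the entry at that cell from P, and reverse-bump it up through P; the value ejected from row 1 is w(i).

Step i=6: Q has 6 at row 1, column 4; remove that cell from P, ejecting 6. So w(6) = 6. P is now [[1, 4, 5], [2], [3]].
Step i=5: Q has 5 at row 3, column 1; remove 3 from row 3 of P and reverse-bump: 3 enters row 2 and ejects 2; 2 enters row 1 and ejects 1. So w(5) = 1. P is now [[2, 4, 5], [3]].
Step i=4: Q has 4 at row 1, column 3; remove that cell from P, ejecting 5. So w(4) = 5. P is now [[2, 4], [3]].
Step i=3: Q has 3 at row 1, column 2; remove that cell from P, ejecting 4. So w(3) = 4. P is now [[2], [3]].
Step i=2: Q has 2 at row 2, column 1; remove 3 from row 2 of P and reverse-bump: 3 enters row 1 and ejects 2. So w(2) = 2. P is now [[3]].
Step i=1: Q has 1 at row 1, column 1; remove that cell from P, ejecting 3. So w(1) = 3. P is now [].

So w = 3 2 4 5 1 6.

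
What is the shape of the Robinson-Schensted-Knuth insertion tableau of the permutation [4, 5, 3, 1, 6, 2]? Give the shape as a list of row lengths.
[3, 2, 1]

RSK row insertion gives P = [[1, 2, 6], [3, 5], [4]], which has shape [3, 2, 1].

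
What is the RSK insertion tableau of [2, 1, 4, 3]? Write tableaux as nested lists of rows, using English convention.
P = [[1, 3], [2, 4]]

Insert 2: appended to row 1. P = [[2]].
Insert 1: 1 bumps 2 from row 1; 2 starts row 2. P = [[1], [2]].
Insert 4: appended to row 1. P = [[1, 4], [2]].
Insert 3: 3 bumps 4 from row 1; 4 appends to row 2. P = [[1, 3], [2, 4]].

So P = [[1, 3], [2, 4]].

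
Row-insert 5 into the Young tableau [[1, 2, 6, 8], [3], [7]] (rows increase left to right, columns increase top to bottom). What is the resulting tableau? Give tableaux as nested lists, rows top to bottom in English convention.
In row 1, 5 replaces 6 (the leftmost entry greater than 5); 6 is bumped to row 2. 6 is appended to row 2. The new tableau is [[1, 2, 5, 8], [3, 6], [7]].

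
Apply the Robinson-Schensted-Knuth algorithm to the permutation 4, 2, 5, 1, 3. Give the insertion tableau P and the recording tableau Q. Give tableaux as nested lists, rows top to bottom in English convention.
Insert each entry of the permutation into P by Schensted row insertion, recording in Q the position of each new cell.

Insert 4: appended to row 1. P = [[4]], Q = [[1]].
Insert 2: 2 bumps 4 from row 1; 4 starts row 2. P = [[2], [4]], Q = [[1], [2]].
Insert 5: appended to row 1. P = [[2, 5], [4]], Q = [[1, 3], [2]].
Insert 1: 1 bumps 2 from row 1; 2 bumps 4 from row 2; 4 starts row 3. P = [[1, 5], [2], [4]], Q = [[1, 3], [2], [4]].
Insert 3: 3 bumps 5 from row 1; 5 appends to row 2. P = [[1, 3], [2, 5], [4]], Q = [[1, 3], [2, 5], [4]].

So P = [[1, 3], [2, 5], [4]], Q = [[1, 3], [2, 5], [4]].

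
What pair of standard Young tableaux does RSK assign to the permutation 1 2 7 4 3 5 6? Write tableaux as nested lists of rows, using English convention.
Insert each entry of the permutation into P by Schensted row insertion, recording in Q the position of each new cell.

Insert 1: appended to row 1. P = [[1]].
Insert 2: appended to row 1. P = [[1, 2]].
Insert 7: appended to row 1. P = [[1, 2, 7]].
Insert 4: 4 bumps 7 from row 1; 7 starts row 2. P = [[1, 2, 4], [7]].
Insert 3: 3 bumps 4 from row 1; 4 bumps 7 from row 2; 7 starts row 3. P = [[1, 2, 3], [4], [7]].
Insert 5: appended to row 1. P = [[1, 2, 3, 5], [4], [7]].
Insert 6: appended to row 1. P = [[1, 2, 3, 5, 6], [4], [7]].

So P = [[1, 2, 3, 5, 6], [4], [7]], Q = [[1, 2, 3, 6, 7], [4], [5]].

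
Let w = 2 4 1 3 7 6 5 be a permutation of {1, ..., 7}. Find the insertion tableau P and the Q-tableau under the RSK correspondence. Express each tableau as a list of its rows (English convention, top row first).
Insert each entry of the permutation into P by Schensted row insertion, recording in Q the position of each new cell.

After inserting 2: P = [[2]].
After inserting 4: P = [[2, 4]].
After inserting 1: P = [[1, 4], [2]].
After inserting 3: P = [[1, 3], [2, 4]].
After inserting 7: P = [[1, 3, 7], [2, 4]].
After inserting 6: P = [[1, 3, 6], [2, 4, 7]].
After inserting 5: P = [[1, 3, 5], [2, 4, 6], [7]].

So P = [[1, 3, 5], [2, 4, 6], [7]], Q = [[1, 2, 5], [3, 4, 6], [7]].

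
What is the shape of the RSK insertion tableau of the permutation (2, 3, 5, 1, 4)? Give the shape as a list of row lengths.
[3, 2]

Row-insert each entry into an empty tableau.

After inserting 2: P = [[2]].
After inserting 3: P = [[2, 3]].
After inserting 5: P = [[2, 3, 5]].
After inserting 1: P = [[1, 3, 5], [2]].
After inserting 4: P = [[1, 3, 4], [2, 5]].

The final insertion tableau P = [[1, 3, 4], [2, 5]] has shape [3, 2].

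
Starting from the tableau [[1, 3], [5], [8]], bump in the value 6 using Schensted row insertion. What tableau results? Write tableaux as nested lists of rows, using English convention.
[[1, 3, 6], [5], [8]]

6 is larger than every entry of row 1, so it is appended to row 1. The new tableau is [[1, 3, 6], [5], [8]].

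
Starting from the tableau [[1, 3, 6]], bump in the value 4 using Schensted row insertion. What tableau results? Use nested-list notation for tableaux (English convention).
[[1, 3, 4], [6]]

In row 1, 4 replaces 6 (the leftmost entry greater than 4); 6 is bumped to row 2. 6 starts a new row 2. The new tableau is [[1, 3, 4], [6]].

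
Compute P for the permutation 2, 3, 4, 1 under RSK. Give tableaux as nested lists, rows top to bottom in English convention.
P = [[1, 3, 4], [2]]

Insert 2: appended to row 1. P = [[2]].
Insert 3: appended to row 1. P = [[2, 3]].
Insert 4: appended to row 1. P = [[2, 3, 4]].
Insert 1: 1 bumps 2 from row 1; 2 starts row 2. P = [[1, 3, 4], [2]].

So P = [[1, 3, 4], [2]].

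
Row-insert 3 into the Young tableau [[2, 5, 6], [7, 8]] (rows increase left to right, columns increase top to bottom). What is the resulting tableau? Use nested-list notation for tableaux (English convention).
[[2, 3, 6], [5, 8], [7]]

In row 1, 3 replaces 5 (the leftmost entry greater than 3); 5 is bumped to row 2. In row 2, 5 replaces 7 (the leftmost entry greater than 5); 7 is bumped to row 3. 7 starts a new row 3. The new tableau is [[2, 3, 6], [5, 8], [7]].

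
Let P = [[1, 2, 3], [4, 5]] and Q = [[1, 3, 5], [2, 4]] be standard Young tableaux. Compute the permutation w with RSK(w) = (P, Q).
4 1 5 2 3

Reverse the RSK construction: for i from n down to 1, find the cell of Q containing i, remove the entry at that cell from P, and reverse-bump it up through P; the value ejected from row 1 is w(i).

Step i=5: Q has 5 at row 1, column 3; remove that cell from P, ejecting 3. So w(5) = 3. P is now [[1, 2], [4, 5]].
Step i=4: Q has 4 at row 2, column 2; remove 5 from row 2 of P and reverse-bump: 5 enters row 1 and ejects 2. So w(4) = 2. P is now [[1, 5], [4]].
Step i=3: Q has 3 at row 1, column 2; remove that cell from P, ejecting 5. So w(3) = 5. P is now [[1], [4]].
Step i=2: Q has 2 at row 2, column 1; remove 4 from row 2 of P and reverse-bump: 4 enters row 1 and ejects 1. So w(2) = 1. P is now [[4]].
Step i=1: Q has 1 at row 1, column 1; remove that cell from P, ejecting 4. So w(1) = 4. P is now [].

So w = 4 1 5 2 3.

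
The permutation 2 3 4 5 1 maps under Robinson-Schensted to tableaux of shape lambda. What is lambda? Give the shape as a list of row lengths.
Row-insert each entry into an empty tableau.

After inserting 2: P = [[2]].
After inserting 3: P = [[2, 3]].
After inserting 4: P = [[2, 3, 4]].
After inserting 5: P = [[2, 3, 4, 5]].
After inserting 1: P = [[1, 3, 4, 5], [2]].

The final insertion tableau P = [[1, 3, 4, 5], [2]] has shape [4, 1].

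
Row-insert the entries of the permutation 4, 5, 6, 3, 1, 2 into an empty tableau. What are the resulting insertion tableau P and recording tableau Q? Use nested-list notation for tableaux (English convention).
P = [[1, 2, 6], [3, 5], [4]], Q = [[1, 2, 3], [4, 6], [5]]

Insert each entry of the permutation into P by Schensted row insertion, recording in Q the position of each new cell.

Insert 4: appended to row 1. P = [[4]], Q = [[1]].
Insert 5: appended to row 1. P = [[4, 5]], Q = [[1, 2]].
Insert 6: appended to row 1. P = [[4, 5, 6]], Q = [[1, 2, 3]].
Insert 3: 3 bumps 4 from row 1; 4 starts row 2. P = [[3, 5, 6], [4]], Q = [[1, 2, 3], [4]].
Insert 1: 1 bumps 3 from row 1; 3 bumps 4 from row 2; 4 starts row 3. P = [[1, 5, 6], [3], [4]], Q = [[1, 2, 3], [4], [5]].
Insert 2: 2 bumps 5 from row 1; 5 appends to row 2. P = [[1, 2, 6], [3, 5], [4]], Q = [[1, 2, 3], [4, 6], [5]].

So P = [[1, 2, 6], [3, 5], [4]], Q = [[1, 2, 3], [4, 6], [5]].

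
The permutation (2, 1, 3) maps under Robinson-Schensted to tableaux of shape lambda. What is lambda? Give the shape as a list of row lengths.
Row-insert each entry into an empty tableau.

After inserting 2: P = [[2]].
After inserting 1: P = [[1], [2]].
After inserting 3: P = [[1, 3], [2]].

The final insertion tableau P = [[1, 3], [2]] has shape [2, 1].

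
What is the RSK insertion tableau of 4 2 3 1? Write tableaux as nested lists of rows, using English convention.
After inserting 4: P = [[4]].
After inserting 2: P = [[2], [4]].
After inserting 3: P = [[2, 3], [4]].
After inserting 1: P = [[1, 3], [2], [4]].

So P = [[1, 3], [2], [4]].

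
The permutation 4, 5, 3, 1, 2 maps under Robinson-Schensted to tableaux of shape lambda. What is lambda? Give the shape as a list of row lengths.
RSK row insertion gives P = [[1, 2], [3, 5], [4]], which has shape [2, 2, 1].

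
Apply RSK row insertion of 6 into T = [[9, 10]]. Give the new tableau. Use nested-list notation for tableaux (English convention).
In row 1, 6 replaces 9 (the leftmost entry greater than 6); 9 is bumped to row 2. 9 starts a new row 2. The new tableau is [[6, 10], [9]].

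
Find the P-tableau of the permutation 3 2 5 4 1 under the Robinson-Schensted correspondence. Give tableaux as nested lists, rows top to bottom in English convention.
P = [[1, 4], [2, 5], [3]]

Insert 3: appended to row 1. P = [[3]].
Insert 2: 2 bumps 3 from row 1; 3 starts row 2. P = [[2], [3]].
Insert 5: appended to row 1. P = [[2, 5], [3]].
Insert 4: 4 bumps 5 from row 1; 5 appends to row 2. P = [[2, 4], [3, 5]].
Insert 1: 1 bumps 2 from row 1; 2 bumps 3 from row 2; 3 starts row 3. P = [[1, 4], [2, 5], [3]].

So P = [[1, 4], [2, 5], [3]].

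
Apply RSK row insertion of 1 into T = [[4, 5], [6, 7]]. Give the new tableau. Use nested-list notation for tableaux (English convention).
In row 1, 1 replaces 4 (the leftmost entry greater than 1); 4 is bumped to row 2. In row 2, 4 replaces 6 (the leftmost entry greater than 4); 6 is bumped to row 3. 6 starts a new row 3. The new tableau is [[1, 5], [4, 7], [6]].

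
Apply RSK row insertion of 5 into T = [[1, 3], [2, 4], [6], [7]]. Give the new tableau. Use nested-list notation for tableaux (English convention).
[[1, 3, 5], [2, 4], [6], [7]]

5 is larger than every entry of row 1, so it is appended to row 1. The new tableau is [[1, 3, 5], [2, 4], [6], [7]].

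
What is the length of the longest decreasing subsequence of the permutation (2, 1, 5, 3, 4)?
2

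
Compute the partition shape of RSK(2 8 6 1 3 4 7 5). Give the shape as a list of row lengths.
Row-insert each entry into an empty tableau.

After inserting 2: P = [[2]].
After inserting 8: P = [[2, 8]].
After inserting 6: P = [[2, 6], [8]].
After inserting 1: P = [[1, 6], [2], [8]].
After inserting 3: P = [[1, 3], [2, 6], [8]].
After inserting 4: P = [[1, 3, 4], [2, 6], [8]].
After inserting 7: P = [[1, 3, 4, 7], [2, 6], [8]].
After inserting 5: P = [[1, 3, 4, 5], [2, 6, 7], [8]].

The final insertion tableau P = [[1, 3, 4, 5], [2, 6, 7], [8]] has shape [4, 3, 1].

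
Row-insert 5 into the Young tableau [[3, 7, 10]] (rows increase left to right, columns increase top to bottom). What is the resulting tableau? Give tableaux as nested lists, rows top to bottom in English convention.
In row 1, 5 replaces 7 (the leftmost entry greater than 5); 7 is bumped to row 2. 7 starts a new row 2. The new tableau is [[3, 5, 10], [7]].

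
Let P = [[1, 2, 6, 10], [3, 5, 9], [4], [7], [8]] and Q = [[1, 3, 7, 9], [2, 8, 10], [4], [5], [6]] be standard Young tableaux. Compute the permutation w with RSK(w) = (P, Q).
8 4 7 5 3 1 9 2 10 6

Reverse RSK: for i = n, n-1, ..., 1, locate i in Q, remove the corresponding corner cell from P, and reverse-bump its entry up through P; the value ejected from row 1 is w(i).

So w = 8 4 7 5 3 1 9 2 10 6.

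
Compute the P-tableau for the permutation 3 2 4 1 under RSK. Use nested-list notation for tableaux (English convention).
Insert 3: appended to row 1. P = [[3]].
Insert 2: 2 bumps 3 from row 1; 3 starts row 2. P = [[2], [3]].
Insert 4: appended to row 1. P = [[2, 4], [3]].
Insert 1: 1 bumps 2 from row 1; 2 bumps 3 from row 2; 3 starts row 3. P = [[1, 4], [2], [3]].

So P = [[1, 4], [2], [3]].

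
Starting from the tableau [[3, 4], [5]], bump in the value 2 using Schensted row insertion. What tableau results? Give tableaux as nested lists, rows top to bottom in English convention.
In row 1, 2 replaces 3 (the leftmost entry greater than 2); 3 is bumped to row 2. In row 2, 3 replaces 5 (the leftmost entry greater than 3); 5 is bumped to row 3. 5 starts a new row 3. The new tableau is [[2, 4], [3], [5]].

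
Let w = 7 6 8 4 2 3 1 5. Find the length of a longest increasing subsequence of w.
3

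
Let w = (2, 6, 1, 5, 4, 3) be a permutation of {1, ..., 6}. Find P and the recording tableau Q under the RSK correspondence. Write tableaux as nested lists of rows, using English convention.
P = [[1, 3], [2, 4], [5], [6]], Q = [[1, 2], [3, 4], [5], [6]]

Insert each entry of the permutation into P by Schensted row insertion, recording in Q the position of each new cell.

Insert 2: appended to row 1. P = [[2]].
Insert 6: appended to row 1. P = [[2, 6]].
Insert 1: 1 bumps 2 from row 1; 2 starts row 2. P = [[1, 6], [2]].
Insert 5: 5 bumps 6 from row 1; 6 appends to row 2. P = [[1, 5], [2, 6]].
Insert 4: 4 bumps 5 from row 1; 5 bumps 6 from row 2; 6 starts row 3. P = [[1, 4], [2, 5], [6]].
Insert 3: 3 bumps 4 from row 1; 4 bumps 5 from row 2; 5 bumps 6 from row 3; 6 starts row 4. P = [[1, 3], [2, 4], [5], [6]].

So P = [[1, 3], [2, 4], [5], [6]], Q = [[1, 2], [3, 4], [5], [6]].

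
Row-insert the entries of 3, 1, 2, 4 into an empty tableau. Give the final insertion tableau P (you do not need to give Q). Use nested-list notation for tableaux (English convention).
Insert 3: appended to row 1. P = [[3]].
Insert 1: 1 bumps 3 from row 1; 3 starts row 2. P = [[1], [3]].
Insert 2: appended to row 1. P = [[1, 2], [3]].
Insert 4: appended to row 1. P = [[1, 2, 4], [3]].

So P = [[1, 2, 4], [3]].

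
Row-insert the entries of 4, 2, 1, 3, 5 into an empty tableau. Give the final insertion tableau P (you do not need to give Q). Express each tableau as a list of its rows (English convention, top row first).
After inserting 4: P = [[4]].
After inserting 2: P = [[2], [4]].
After inserting 1: P = [[1], [2], [4]].
After inserting 3: P = [[1, 3], [2], [4]].
After inserting 5: P = [[1, 3, 5], [2], [4]].

So P = [[1, 3, 5], [2], [4]].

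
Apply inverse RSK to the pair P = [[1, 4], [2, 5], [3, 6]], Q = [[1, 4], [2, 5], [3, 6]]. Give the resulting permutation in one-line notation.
Reverse the RSK construction: for i from n down to 1, find the cell of Q containing i, remove the entry at that cell from P, and reverse-bump it up through P; the value ejected from row 1 is w(i).

Step i=6: Q has 6 at row 3, column 2; remove 6 from row 3 of P and reverse-bump: 6 enters row 2 and ejects 5; 5 enters row 1 and ejects 4. So w(6) = 4. P is now [[1, 5], [2, 6], [3]].
Step i=5: Q has 5 at row 2, column 2; remove 6 from row 2 of P and reverse-bump: 6 enters row 1 and ejects 5. So w(5) = 5. P is now [[1, 6], [2], [3]].
Step i=4: Q has 4 at row 1, column 2; remove that cell from P, ejecting 6. So w(4) = 6. P is now [[1], [2], [3]].
Step i=3: Q has 3 at row 3, column 1; remove 3 from row 3 of P and reverse-bump: 3 enters row 2 and ejects 2; 2 enters row 1 and ejects 1. So w(3) = 1. P is now [[2], [3]].
Step i=2: Q has 2 at row 2, column 1; remove 3 from row 2 of P and reverse-bump: 3 enters row 1 and ejects 2. So w(2) = 2. P is now [[3]].
Step i=1: Q has 1 at row 1, column 1; remove that cell from P, ejecting 3. So w(1) = 3. P is now [].

So w = 3 2 1 6 5 4.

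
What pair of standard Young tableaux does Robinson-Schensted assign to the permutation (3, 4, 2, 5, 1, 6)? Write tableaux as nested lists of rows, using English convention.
P = [[1, 4, 5, 6], [2], [3]], Q = [[1, 2, 4, 6], [3], [5]]

Insert each entry of the permutation into P by Schensted row insertion, recording in Q the position of each new cell.

Insert 3: appended to row 1. P = [[3]], Q = [[1]].
Insert 4: appended to row 1. P = [[3, 4]], Q = [[1, 2]].
Insert 2: 2 bumps 3 from row 1; 3 starts row 2. P = [[2, 4], [3]], Q = [[1, 2], [3]].
Insert 5: appended to row 1. P = [[2, 4, 5], [3]], Q = [[1, 2, 4], [3]].
Insert 1: 1 bumps 2 from row 1; 2 bumps 3 from row 2; 3 starts row 3. P = [[1, 4, 5], [2], [3]], Q = [[1, 2, 4], [3], [5]].
Insert 6: appended to row 1. P = [[1, 4, 5, 6], [2], [3]], Q = [[1, 2, 4, 6], [3], [5]].

So P = [[1, 4, 5, 6], [2], [3]], Q = [[1, 2, 4, 6], [3], [5]].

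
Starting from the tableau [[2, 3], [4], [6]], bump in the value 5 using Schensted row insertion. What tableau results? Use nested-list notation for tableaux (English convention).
[[2, 3, 5], [4], [6]]

5 is larger than every entry of row 1, so it is appended to row 1. The new tableau is [[2, 3, 5], [4], [6]].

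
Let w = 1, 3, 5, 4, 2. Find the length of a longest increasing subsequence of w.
3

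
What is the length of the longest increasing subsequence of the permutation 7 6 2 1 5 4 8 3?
3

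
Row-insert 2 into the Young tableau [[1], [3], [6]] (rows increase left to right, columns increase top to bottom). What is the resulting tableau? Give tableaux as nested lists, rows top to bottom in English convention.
[[1, 2], [3], [6]]

2 is larger than every entry of row 1, so it is appended to row 1. The new tableau is [[1, 2], [3], [6]].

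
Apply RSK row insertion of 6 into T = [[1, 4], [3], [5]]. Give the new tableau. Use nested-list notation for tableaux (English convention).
6 is larger than every entry of row 1, so it is appended to row 1. The new tableau is [[1, 4, 6], [3], [5]].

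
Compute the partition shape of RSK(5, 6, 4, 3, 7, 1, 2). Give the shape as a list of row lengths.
[3, 2, 1, 1]

RSK row insertion gives P = [[1, 2, 7], [3, 6], [4], [5]], which has shape [3, 2, 1, 1].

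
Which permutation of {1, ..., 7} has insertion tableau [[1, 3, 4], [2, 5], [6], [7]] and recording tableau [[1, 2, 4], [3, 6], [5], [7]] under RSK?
2 7 3 6 1 5 4

Reverse RSK: for i = n, n-1, ..., 1, locate i in Q, remove the corresponding corner cell from P, and reverse-bump its entry up through P; the value ejected from row 1 is w(i).

So w = 2 7 3 6 1 5 4.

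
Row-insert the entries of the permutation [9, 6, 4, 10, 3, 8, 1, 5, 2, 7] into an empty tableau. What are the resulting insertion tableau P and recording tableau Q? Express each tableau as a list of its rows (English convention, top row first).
Insert each entry of the permutation into P by Schensted row insertion, recording in Q the position of each new cell.

Insert 9: appended to row 1. P = [[9]], Q = [[1]].
Insert 6: 6 bumps 9 from row 1; 9 starts row 2. P = [[6], [9]], Q = [[1], [2]].
Insert 4: 4 bumps 6 from row 1; 6 bumps 9 from row 2; 9 starts row 3. P = [[4], [6], [9]], Q = [[1], [2], [3]].
Insert 10: appended to row 1. P = [[4, 10], [6], [9]], Q = [[1, 4], [2], [3]].
Insert 3: 3 bumps 4 from row 1; 4 bumps 6 from row 2; 6 bumps 9 from row 3; 9 starts row 4. P = [[3, 10], [4], [6], [9]], Q = [[1, 4], [2], [3], [5]].
Insert 8: 8 bumps 10 from row 1; 10 appends to row 2. P = [[3, 8], [4, 10], [6], [9]], Q = [[1, 4], [2, 6], [3], [5]].
Insert 1: 1 bumps 3 from row 1; 3 bumps 4 from row 2; 4 bumps 6 from row 3; 6 bumps 9 from row 4; 9 starts row 5. P = [[1, 8], [3, 10], [4], [6], [9]], Q = [[1, 4], [2, 6], [3], [5], [7]].
Insert 5: 5 bumps 8 from row 1; 8 bumps 10 from row 2; 10 appends to row 3. P = [[1, 5], [3, 8], [4, 10], [6], [9]], Q = [[1, 4], [2, 6], [3, 8], [5], [7]].
Insert 2: 2 bumps 5 from row 1; 5 bumps 8 from row 2; 8 bumps 10 from row 3; 10 appends to row 4. P = [[1, 2], [3, 5], [4, 8], [6, 10], [9]], Q = [[1, 4], [2, 6], [3, 8], [5, 9], [7]].
Insert 7: appended to row 1. P = [[1, 2, 7], [3, 5], [4, 8], [6, 10], [9]], Q = [[1, 4, 10], [2, 6], [3, 8], [5, 9], [7]].

So P = [[1, 2, 7], [3, 5], [4, 8], [6, 10], [9]], Q = [[1, 4, 10], [2, 6], [3, 8], [5, 9], [7]].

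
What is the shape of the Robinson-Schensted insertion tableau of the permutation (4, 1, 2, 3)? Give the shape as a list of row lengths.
[3, 1]

RSK row insertion gives P = [[1, 2, 3], [4]], which has shape [3, 1].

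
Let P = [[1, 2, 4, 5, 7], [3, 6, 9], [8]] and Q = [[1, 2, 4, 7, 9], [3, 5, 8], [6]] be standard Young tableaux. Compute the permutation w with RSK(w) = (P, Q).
1 3 2 8 6 4 9 5 7

Reverse the RSK construction: for i from n down to 1, find the cell of Q containing i, remove the entry at that cell from P, and reverse-bump it up through P; the value ejected from row 1 is w(i).

Step i=9: Q has 9 at row 1, column 5; remove that cell from P, ejecting 7. So w(9) = 7. P is now [[1, 2, 4, 5], [3, 6, 9], [8]].
Step i=8: Q has 8 at row 2, column 3; remove 9 from row 2 of P and reverse-bump: 9 enters row 1 and ejects 5. So w(8) = 5. P is now [[1, 2, 4, 9], [3, 6], [8]].
Step i=7: Q has 7 at row 1, column 4; remove that cell from P, ejecting 9. So w(7) = 9. P is now [[1, 2, 4], [3, 6], [8]].
Step i=6: Q has 6 at row 3, column 1; remove 8 from row 3 of P and reverse-bump: 8 enters row 2 and ejects 6; 6 enters row 1 and ejects 4. So w(6) = 4. P is now [[1, 2, 6], [3, 8]].
Step i=5: Q has 5 at row 2, column 2; remove 8 from row 2 of P and reverse-bump: 8 enters row 1 and ejects 6. So w(5) = 6. P is now [[1, 2, 8], [3]].
Step i=4: Q has 4 at row 1, column 3; remove that cell from P, ejecting 8. So w(4) = 8. P is now [[1, 2], [3]].
Step i=3: Q has 3 at row 2, column 1; remove 3 from row 2 of P and reverse-bump: 3 enters row 1 and ejects 2. So w(3) = 2. P is now [[1, 3]].
Step i=2: Q has 2 at row 1, column 2; remove that cell from P, ejecting 3. So w(2) = 3. P is now [[1]].
Step i=1: Q has 1 at row 1, column 1; remove that cell from P, ejecting 1. So w(1) = 1. P is now [].

So w = 1 3 2 8 6 4 9 5 7.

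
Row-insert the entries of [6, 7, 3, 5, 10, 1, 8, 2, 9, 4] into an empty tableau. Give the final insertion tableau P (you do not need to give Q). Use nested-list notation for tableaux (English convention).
P = [[1, 2, 4, 9], [3, 5, 8], [6, 7, 10]]

Insert 6: appended to row 1. P = [[6]].
Insert 7: appended to row 1. P = [[6, 7]].
Insert 3: 3 bumps 6 from row 1; 6 starts row 2. P = [[3, 7], [6]].
Insert 5: 5 bumps 7 from row 1; 7 appends to row 2. P = [[3, 5], [6, 7]].
Insert 10: appended to row 1. P = [[3, 5, 10], [6, 7]].
Insert 1: 1 bumps 3 from row 1; 3 bumps 6 from row 2; 6 starts row 3. P = [[1, 5, 10], [3, 7], [6]].
Insert 8: 8 bumps 10 from row 1; 10 appends to row 2. P = [[1, 5, 8], [3, 7, 10], [6]].
Insert 2: 2 bumps 5 from row 1; 5 bumps 7 from row 2; 7 appends to row 3. P = [[1, 2, 8], [3, 5, 10], [6, 7]].
Insert 9: appended to row 1. P = [[1, 2, 8, 9], [3, 5, 10], [6, 7]].
Insert 4: 4 bumps 8 from row 1; 8 bumps 10 from row 2; 10 appends to row 3. P = [[1, 2, 4, 9], [3, 5, 8], [6, 7, 10]].

So P = [[1, 2, 4, 9], [3, 5, 8], [6, 7, 10]].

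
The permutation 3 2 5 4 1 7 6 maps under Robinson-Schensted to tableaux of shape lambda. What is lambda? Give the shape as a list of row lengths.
[3, 3, 1]

RSK row insertion gives P = [[1, 4, 6], [2, 5, 7], [3]], which has shape [3, 3, 1].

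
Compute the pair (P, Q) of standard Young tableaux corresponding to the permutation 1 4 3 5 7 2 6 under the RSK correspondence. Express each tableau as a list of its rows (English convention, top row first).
Insert each entry of the permutation into P by Schensted row insertion, recording in Q the position of each new cell.

After inserting 1: P = [[1]].
After inserting 4: P = [[1, 4]].
After inserting 3: P = [[1, 3], [4]].
After inserting 5: P = [[1, 3, 5], [4]].
After inserting 7: P = [[1, 3, 5, 7], [4]].
After inserting 2: P = [[1, 2, 5, 7], [3], [4]].
After inserting 6: P = [[1, 2, 5, 6], [3, 7], [4]].

So P = [[1, 2, 5, 6], [3, 7], [4]], Q = [[1, 2, 4, 5], [3, 7], [6]].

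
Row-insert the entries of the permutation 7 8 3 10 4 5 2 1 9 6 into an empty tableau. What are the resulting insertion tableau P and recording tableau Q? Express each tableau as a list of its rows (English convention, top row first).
Insert each entry of the permutation into P by Schensted row insertion, recording in Q the position of each new cell.

Insert 7: appended to row 1. P = [[7]], Q = [[1]].
Insert 8: appended to row 1. P = [[7, 8]], Q = [[1, 2]].
Insert 3: 3 bumps 7 from row 1; 7 starts row 2. P = [[3, 8], [7]], Q = [[1, 2], [3]].
Insert 10: appended to row 1. P = [[3, 8, 10], [7]], Q = [[1, 2, 4], [3]].
Insert 4: 4 bumps 8 from row 1; 8 appends to row 2. P = [[3, 4, 10], [7, 8]], Q = [[1, 2, 4], [3, 5]].
Insert 5: 5 bumps 10 from row 1; 10 appends to row 2. P = [[3, 4, 5], [7, 8, 10]], Q = [[1, 2, 4], [3, 5, 6]].
Insert 2: 2 bumps 3 from row 1; 3 bumps 7 from row 2; 7 starts row 3. P = [[2, 4, 5], [3, 8, 10], [7]], Q = [[1, 2, 4], [3, 5, 6], [7]].
Insert 1: 1 bumps 2 from row 1; 2 bumps 3 from row 2; 3 bumps 7 from row 3; 7 starts row 4. P = [[1, 4, 5], [2, 8, 10], [3], [7]], Q = [[1, 2, 4], [3, 5, 6], [7], [8]].
Insert 9: appended to row 1. P = [[1, 4, 5, 9], [2, 8, 10], [3], [7]], Q = [[1, 2, 4, 9], [3, 5, 6], [7], [8]].
Insert 6: 6 bumps 9 from row 1; 9 bumps 10 from row 2; 10 appends to row 3. P = [[1, 4, 5, 6], [2, 8, 9], [3, 10], [7]], Q = [[1, 2, 4, 9], [3, 5, 6], [7, 10], [8]].

So P = [[1, 4, 5, 6], [2, 8, 9], [3, 10], [7]], Q = [[1, 2, 4, 9], [3, 5, 6], [7, 10], [8]].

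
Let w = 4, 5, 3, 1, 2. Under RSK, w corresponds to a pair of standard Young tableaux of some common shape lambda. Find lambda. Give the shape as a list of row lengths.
Row-insert each entry into an empty tableau.

After inserting 4: P = [[4]].
After inserting 5: P = [[4, 5]].
After inserting 3: P = [[3, 5], [4]].
After inserting 1: P = [[1, 5], [3], [4]].
After inserting 2: P = [[1, 2], [3, 5], [4]].

The final insertion tableau P = [[1, 2], [3, 5], [4]] has shape [2, 2, 1].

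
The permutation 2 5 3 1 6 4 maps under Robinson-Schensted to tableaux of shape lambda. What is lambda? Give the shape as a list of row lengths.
Row-insert each entry into an empty tableau.

After inserting 2: P = [[2]].
After inserting 5: P = [[2, 5]].
After inserting 3: P = [[2, 3], [5]].
After inserting 1: P = [[1, 3], [2], [5]].
After inserting 6: P = [[1, 3, 6], [2], [5]].
After inserting 4: P = [[1, 3, 4], [2, 6], [5]].

The final insertion tableau P = [[1, 3, 4], [2, 6], [5]] has shape [3, 2, 1].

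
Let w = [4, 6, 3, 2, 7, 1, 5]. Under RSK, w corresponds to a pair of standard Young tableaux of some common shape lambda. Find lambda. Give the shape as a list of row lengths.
[3, 2, 1, 1]

Row-insert each entry into an empty tableau.

After inserting 4: P = [[4]].
After inserting 6: P = [[4, 6]].
After inserting 3: P = [[3, 6], [4]].
After inserting 2: P = [[2, 6], [3], [4]].
After inserting 7: P = [[2, 6, 7], [3], [4]].
After inserting 1: P = [[1, 6, 7], [2], [3], [4]].
After inserting 5: P = [[1, 5, 7], [2, 6], [3], [4]].

The final insertion tableau P = [[1, 5, 7], [2, 6], [3], [4]] has shape [3, 2, 1, 1].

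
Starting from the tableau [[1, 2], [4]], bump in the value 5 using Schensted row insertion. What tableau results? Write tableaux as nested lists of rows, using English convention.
5 is larger than every entry of row 1, so it is appended to row 1. The new tableau is [[1, 2, 5], [4]].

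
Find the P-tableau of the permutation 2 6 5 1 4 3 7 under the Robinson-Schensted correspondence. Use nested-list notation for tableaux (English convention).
Insert 2: appended to row 1. P = [[2]].
Insert 6: appended to row 1. P = [[2, 6]].
Insert 5: 5 bumps 6 from row 1; 6 starts row 2. P = [[2, 5], [6]].
Insert 1: 1 bumps 2 from row 1; 2 bumps 6 from row 2; 6 starts row 3. P = [[1, 5], [2], [6]].
Insert 4: 4 bumps 5 from row 1; 5 appends to row 2. P = [[1, 4], [2, 5], [6]].
Insert 3: 3 bumps 4 from row 1; 4 bumps 5 from row 2; 5 bumps 6 from row 3; 6 starts row 4. P = [[1, 3], [2, 4], [5], [6]].
Insert 7: appended to row 1. P = [[1, 3, 7], [2, 4], [5], [6]].

So P = [[1, 3, 7], [2, 4], [5], [6]].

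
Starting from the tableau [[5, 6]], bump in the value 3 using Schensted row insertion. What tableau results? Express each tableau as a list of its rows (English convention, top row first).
In row 1, 3 replaces 5 (the leftmost entry greater than 3); 5 is bumped to row 2. 5 starts a new row 2. The new tableau is [[3, 6], [5]].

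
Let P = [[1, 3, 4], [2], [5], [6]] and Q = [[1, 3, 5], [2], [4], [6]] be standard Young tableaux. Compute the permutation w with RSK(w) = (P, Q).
6 2 5 3 4 1

Reverse the RSK construction: for i from n down to 1, find the cell of Q containing i, remove the entry at that cell from P, and reverse-bump it up through P; the value ejected from row 1 is w(i).

Step i=6: Q has 6 at row 4, column 1; remove 6 from row 4 of P and reverse-bump: 6 enters row 3 and ejects 5; 5 enters row 2 and ejects 2; 2 enters row 1 and ejects 1. So w(6) = 1. P is now [[2, 3, 4], [5], [6]].
Step i=5: Q has 5 at row 1, column 3; remove that cell from P, ejecting 4. So w(5) = 4. P is now [[2, 3], [5], [6]].
Step i=4: Q has 4 at row 3, column 1; remove 6 from row 3 of P and reverse-bump: 6 enters row 2 and ejects 5; 5 enters row 1 and ejects 3. So w(4) = 3. P is now [[2, 5], [6]].
Step i=3: Q has 3 at row 1, column 2; remove that cell from P, ejecting 5. So w(3) = 5. P is now [[2], [6]].
Step i=2: Q has 2 at row 2, column 1; remove 6 from row 2 of P and reverse-bump: 6 enters row 1 and ejects 2. So w(2) = 2. P is now [[6]].
Step i=1: Q has 1 at row 1, column 1; remove that cell from P, ejecting 6. So w(1) = 6. P is now [].

So w = 6 2 5 3 4 1.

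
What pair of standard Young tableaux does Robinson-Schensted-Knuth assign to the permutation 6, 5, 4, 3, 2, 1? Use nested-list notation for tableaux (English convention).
Insert each entry of the permutation into P by Schensted row insertion, recording in Q the position of each new cell.

Insert 6: appended to row 1. P = [[6]].
Insert 5: 5 bumps 6 from row 1; 6 starts row 2. P = [[5], [6]].
Insert 4: 4 bumps 5 from row 1; 5 bumps 6 from row 2; 6 starts row 3. P = [[4], [5], [6]].
Insert 3: 3 bumps 4 from row 1; 4 bumps 5 from row 2; 5 bumps 6 from row 3; 6 starts row 4. P = [[3], [4], [5], [6]].
Insert 2: 2 bumps 3 from row 1; 3 bumps 4 from row 2; 4 bumps 5 from row 3; 5 bumps 6 from row 4; 6 starts row 5. P = [[2], [3], [4], [5], [6]].
Insert 1: 1 bumps 2 from row 1; 2 bumps 3 from row 2; 3 bumps 4 from row 3; 4 bumps 5 from row 4; 5 bumps 6 from row 5; 6 starts row 6. P = [[1], [2], [3], [4], [5], [6]].

So P = [[1], [2], [3], [4], [5], [6]], Q = [[1], [2], [3], [4], [5], [6]].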